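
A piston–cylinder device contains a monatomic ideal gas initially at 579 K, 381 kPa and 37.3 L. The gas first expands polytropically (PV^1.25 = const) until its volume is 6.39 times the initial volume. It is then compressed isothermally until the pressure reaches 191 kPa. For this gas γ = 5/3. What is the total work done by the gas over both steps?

6540 J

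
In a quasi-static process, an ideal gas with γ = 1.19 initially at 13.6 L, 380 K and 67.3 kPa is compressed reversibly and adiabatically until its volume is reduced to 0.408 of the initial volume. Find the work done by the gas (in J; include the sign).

-895 J

n = P₁V₁/(RT₁) = 67.3×13.6/(8.314×380) = 0.290 mol.
Adiabatic: TV^(γ−1) = const ⇒ T₂ = 380×(2.45)^0.190 = 451 K; PV^γ = const ⇒ P₂ = 196 kPa.
ΔU = nCvΔT = 0.290×43.8×(451−380) = 895 J.
Q = 0 for an adiabatic process, so W = −ΔU = -895 J.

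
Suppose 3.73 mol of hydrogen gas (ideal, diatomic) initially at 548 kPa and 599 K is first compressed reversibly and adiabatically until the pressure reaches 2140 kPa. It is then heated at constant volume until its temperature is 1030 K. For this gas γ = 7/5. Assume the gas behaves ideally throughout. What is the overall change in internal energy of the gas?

V₁ = nRT₁/P₁ = 3.73×8.314×599/548 = 33.9 L.
Step 1 — Adiabatic: T₂/T₁ = (P₂/P₁)^((γ−1)/γ) ⇒ T₂ = 599×(3.91)^0.286 = 884 K; V₂ = 12.8 L.
ΔU = nCvΔT = 3.73×20.8×(884−599) = 22100 J.
Q = 0 for an adiabatic process, so W = −ΔU = -22100 J.
State after step 1: P = 2140 kPa, V = 12.8 L, T = 884 K.
Step 2 — Isochoric: V stays 12.8 L; P/T = const ⇒ T₂ = 1030 K, P₂ = 2490 kPa.
W = 0 (no volume change).
ΔU = nCvΔT = 3.73×20.8×(1030−884) = 11300 J.
Q = ΔU = 11300 J.
Net over both steps: W = -22100 J, Q = 11300 J, ΔU = 33400 J.

33400 J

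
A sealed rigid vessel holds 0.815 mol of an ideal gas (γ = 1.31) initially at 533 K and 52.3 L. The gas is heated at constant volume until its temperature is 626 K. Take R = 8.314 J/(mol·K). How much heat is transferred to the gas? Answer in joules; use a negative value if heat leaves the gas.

2030 J

P₁ = nRT₁/V₁ = 0.815×8.314×533/52.3 = 69.1 kPa.
Isochoric: V stays 52.3 L; P/T = const ⇒ T₂ = 626 K, P₂ = 81.1 kPa.
W = 0 (no volume change).
ΔU = nCvΔT = 0.815×26.8×(626−533) = 2030 J.
Q = ΔU = 2030 J.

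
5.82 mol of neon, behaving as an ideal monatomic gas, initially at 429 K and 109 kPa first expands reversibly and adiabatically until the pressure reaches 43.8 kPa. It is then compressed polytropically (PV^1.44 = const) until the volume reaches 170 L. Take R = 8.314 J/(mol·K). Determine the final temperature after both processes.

398 K

V₁ = nRT₁/P₁ = 5.82×8.314×429/109 = 190 L.
Step 1 — Adiabatic: T₂/T₁ = (P₂/P₁)^((γ−1)/γ) ⇒ T₂ = 429×(0.402)^0.400 = 298 K; V₂ = 329 L.
ΔU = nCvΔT = 5.82×12.5×(298−429) = -9520 J.
Q = 0 for an adiabatic process, so W = −ΔU = 9520 J.
State after step 1: P = 43.8 kPa, V = 329 L, T = 298 K.
Step 2 — Polytropic n=1.44: T₂ = T₁(V₁/V₂)^(n−1) = 298×(1.94)^0.44 = 398 K; P₂ = P₁(V₁/V₂)^n = 113 kPa.
W = (P₁V₁−P₂V₂)/(n−1) = (43.8×329−113×170)/0.44 = -11100 J.
ΔU = nCvΔT = 5.82×12.5×(398−298) = 7290 J.
Q = ΔU + W = -3760 J.
Net over both steps: W = -1540 J, Q = -3760 J, ΔU = -2220 J.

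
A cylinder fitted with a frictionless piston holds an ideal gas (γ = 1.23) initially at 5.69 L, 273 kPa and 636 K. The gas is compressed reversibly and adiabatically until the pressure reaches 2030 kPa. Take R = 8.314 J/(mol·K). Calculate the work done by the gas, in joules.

-3070 J

n = P₁V₁/(RT₁) = 273×5.69/(8.314×636) = 0.294 mol.
Adiabatic: T₂/T₁ = (P₂/P₁)^((γ−1)/γ) ⇒ T₂ = 636×(7.44)^0.187 = 926 K; V₂ = 1.11 L.
ΔU = nCvΔT = 0.294×36.1×(926−636) = 3070 J.
Q = 0 for an adiabatic process, so W = −ΔU = -3070 J.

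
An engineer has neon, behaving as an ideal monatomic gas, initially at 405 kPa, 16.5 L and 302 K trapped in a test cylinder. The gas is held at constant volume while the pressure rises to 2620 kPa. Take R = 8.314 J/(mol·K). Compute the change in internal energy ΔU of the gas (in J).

n = P₁V₁/(RT₁) = 405×16.5/(8.314×302) = 2.66 mol.
Isochoric: V stays 16.5 L; P/T = const ⇒ T₂ = 1950 K, P₂ = 2620 kPa.
For an ideal gas ΔU = nCvΔT with Cv = (3/2)R = 12.5 J/(mol·K).
ΔU = 2.66×12.5×(1950−302) = 54800 J.

54800 J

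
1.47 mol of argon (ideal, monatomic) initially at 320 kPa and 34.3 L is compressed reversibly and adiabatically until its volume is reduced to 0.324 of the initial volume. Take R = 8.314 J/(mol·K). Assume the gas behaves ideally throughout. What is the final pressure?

2090 kPa

T₁ = P₁V₁/(nR) = 320×34.3/(1.47×8.314) = 898 K.
Adiabatic: TV^(γ−1) = const ⇒ T₂ = 898×(3.09)^0.667 = 1900 K; PV^γ = const ⇒ P₂ = 2090 kPa.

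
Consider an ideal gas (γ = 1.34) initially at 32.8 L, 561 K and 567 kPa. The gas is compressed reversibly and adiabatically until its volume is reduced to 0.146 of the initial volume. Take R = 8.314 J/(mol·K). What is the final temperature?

Adiabatic: TV^(γ−1) = const ⇒ T₂ = 561×(6.85)^0.340 = 1080 K; PV^γ = const ⇒ P₂ = 7470 kPa.

1080 K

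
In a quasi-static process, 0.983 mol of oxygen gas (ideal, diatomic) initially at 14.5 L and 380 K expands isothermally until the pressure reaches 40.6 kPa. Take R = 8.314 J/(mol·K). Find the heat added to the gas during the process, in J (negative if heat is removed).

P₁ = nRT₁/V₁ = 0.983×8.314×380/14.5 = 214 kPa.
Isothermal: T stays 380 K; PV = const ⇒ V₂ = 76.5 L, P₂ = 40.6 kPa.
ΔU = 0 (ideal gas, T constant).
W = nRT ln(V₂/V₁) = 0.983×8.314×380×ln(5.28) = 5160 J.
Q = ΔU + W = 5160 J.

5160 J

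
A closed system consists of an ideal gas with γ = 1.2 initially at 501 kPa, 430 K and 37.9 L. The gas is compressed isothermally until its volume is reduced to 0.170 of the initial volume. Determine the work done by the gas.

-33600 J

n = P₁V₁/(RT₁) = 501×37.9/(8.314×430) = 5.31 mol.
Isothermal: T stays 430 K; PV = const ⇒ V₂ = 6.44 L, P₂ = 2950 kPa.
W = nRT ln(V₂/V₁) = 5.31×8.314×430×ln(0.170) = -33600 J.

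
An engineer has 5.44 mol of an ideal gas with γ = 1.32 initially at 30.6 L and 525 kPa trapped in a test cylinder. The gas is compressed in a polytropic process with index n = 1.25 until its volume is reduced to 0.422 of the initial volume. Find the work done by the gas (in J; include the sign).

-15500 J

T₁ = P₁V₁/(nR) = 525×30.6/(5.44×8.314) = 355 K.
Polytropic n=1.25: T₂ = T₁(V₁/V₂)^(n−1) = 355×(2.37)^0.25 = 441 K; P₂ = P₁(V₁/V₂)^n = 1540 kPa.
W = (P₁V₁−P₂V₂)/(n−1) = (525×30.6−1540×12.9)/0.25 = -15500 J.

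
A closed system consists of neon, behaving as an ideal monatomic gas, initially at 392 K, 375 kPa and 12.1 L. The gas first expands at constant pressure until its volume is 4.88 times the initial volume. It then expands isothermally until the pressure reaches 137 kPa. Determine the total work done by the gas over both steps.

n = P₁V₁/(RT₁) = 375×12.1/(8.314×392) = 1.39 mol.
Step 1 — Isobaric: P stays 375 kPa; V/T = const ⇒ T₂ = 1910 K, V₂ = 59.0 L.
W = PΔV = 375×(59.0−12.1) kPa·L = 17600 J.
ΔU = nCvΔT = 1.39×12.5×(1910−392) = 26400 J.
Q = ΔU + W = nCpΔT = 44000 J.
State after step 1: P = 375 kPa, V = 59.0 L, T = 1910 K.
Step 2 — Isothermal: T stays 1910 K; PV = const ⇒ V₂ = 162 L, P₂ = 137 kPa.
ΔU = 0 (ideal gas, T constant).
W = nRT ln(V₂/V₁) = 1.39×8.314×1910×ln(2.74) = 22300 J.
Q = ΔU + W = 22300 J.
Net over both steps: W = 39900 J, Q = 66300 J, ΔU = 26400 J.

39900 J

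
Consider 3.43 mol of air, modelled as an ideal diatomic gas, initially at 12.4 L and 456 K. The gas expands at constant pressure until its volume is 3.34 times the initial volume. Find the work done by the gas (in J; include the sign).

P₁ = nRT₁/V₁ = 3.43×8.314×456/12.4 = 1050 kPa.
Isobaric: P stays 1050 kPa; V/T = const ⇒ T₂ = 1520 K, V₂ = 41.4 L.
W = PΔV = 1050×(41.4−12.4) kPa·L = 30400 J.

30400 J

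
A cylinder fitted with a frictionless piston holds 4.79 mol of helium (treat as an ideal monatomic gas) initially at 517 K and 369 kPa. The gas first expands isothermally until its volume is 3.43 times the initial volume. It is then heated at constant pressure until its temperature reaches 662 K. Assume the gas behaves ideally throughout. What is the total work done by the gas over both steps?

V₁ = nRT₁/P₁ = 4.79×8.314×517/369 = 55.8 L.
Step 1 — Isothermal: T stays 517 K; PV = const ⇒ V₂ = 191 L, P₂ = 108 kPa.
ΔU = 0 (ideal gas, T constant).
W = nRT ln(V₂/V₁) = 4.79×8.314×517×ln(3.43) = 25400 J.
Q = ΔU + W = 25400 J.
State after step 1: P = 108 kPa, V = 191 L, T = 517 K.
Step 2 — Isobaric: P stays 108 kPa; V/T = const ⇒ T₂ = 662 K, V₂ = 245 L.
W = PΔV = 108×(245−191) kPa·L = 5770 J.
ΔU = nCvΔT = 4.79×12.5×(662−517) = 8660 J.
Q = ΔU + W = nCpΔT = 14400 J.
Net over both steps: W = 31200 J, Q = 39800 J, ΔU = 8660 J.

31200 J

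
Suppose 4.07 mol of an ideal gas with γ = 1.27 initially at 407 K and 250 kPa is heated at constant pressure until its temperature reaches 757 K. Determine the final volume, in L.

V₁ = nRT₁/P₁ = 4.07×8.314×407/250 = 55.1 L.
Isobaric: P stays 250 kPa; V/T = const ⇒ T₂ = 757 K, V₂ = 102 L.

102 L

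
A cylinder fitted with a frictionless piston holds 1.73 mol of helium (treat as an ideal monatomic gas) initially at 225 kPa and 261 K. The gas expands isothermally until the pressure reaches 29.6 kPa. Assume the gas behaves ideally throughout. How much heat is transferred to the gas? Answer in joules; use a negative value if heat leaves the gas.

7610 J

V₁ = nRT₁/P₁ = 1.73×8.314×261/225 = 16.7 L.
Isothermal: T stays 261 K; PV = const ⇒ V₂ = 127 L, P₂ = 29.6 kPa.
ΔU = 0 (ideal gas, T constant).
W = nRT ln(V₂/V₁) = 1.73×8.314×261×ln(7.60) = 7610 J.
Q = ΔU + W = 7610 J.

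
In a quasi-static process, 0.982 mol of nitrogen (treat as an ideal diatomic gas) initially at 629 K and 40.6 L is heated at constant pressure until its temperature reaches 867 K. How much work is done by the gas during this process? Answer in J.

1940 J

P₁ = nRT₁/V₁ = 0.982×8.314×629/40.6 = 126 kPa.
Isobaric: P stays 126 kPa; V/T = const ⇒ T₂ = 867 K, V₂ = 56.0 L.
W = PΔV = 126×(56.0−40.6) kPa·L = 1940 J.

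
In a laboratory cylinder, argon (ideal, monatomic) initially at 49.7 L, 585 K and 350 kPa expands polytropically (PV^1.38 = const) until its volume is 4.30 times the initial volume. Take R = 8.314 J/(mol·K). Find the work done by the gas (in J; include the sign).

n = P₁V₁/(RT₁) = 350×49.7/(8.314×585) = 3.58 mol.
Polytropic n=1.38: T₂ = T₁(V₁/V₂)^(n−1) = 585×(0.233)^0.38 = 336 K; P₂ = P₁(V₁/V₂)^n = 46.8 kPa.
W = (P₁V₁−P₂V₂)/(n−1) = (350×49.7−46.8×214)/0.38 = 19500 J.

19500 J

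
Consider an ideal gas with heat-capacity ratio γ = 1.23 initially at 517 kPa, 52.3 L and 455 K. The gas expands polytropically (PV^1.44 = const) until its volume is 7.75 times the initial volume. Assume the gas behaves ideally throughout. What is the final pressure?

27.1 kPa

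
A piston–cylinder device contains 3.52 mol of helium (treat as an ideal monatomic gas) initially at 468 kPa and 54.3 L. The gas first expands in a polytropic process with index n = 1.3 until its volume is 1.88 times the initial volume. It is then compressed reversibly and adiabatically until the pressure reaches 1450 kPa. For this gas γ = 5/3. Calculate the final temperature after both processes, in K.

1570 K

T₁ = P₁V₁/(nR) = 468×54.3/(3.52×8.314) = 868 K.
Step 1 — Polytropic n=1.3: T₂ = T₁(V₁/V₂)^(n−1) = 868×(0.532)^0.30 = 719 K; P₂ = P₁(V₁/V₂)^n = 206 kPa.
W = (P₁V₁−P₂V₂)/(n−1) = (468×54.3−206×102)/0.30 = 14600 J.
ΔU = nCvΔT = 3.52×12.5×(719−868) = -6580 J.
Q = ΔU + W = 8040 J.
State after step 1: P = 206 kPa, V = 102 L, T = 719 K.
Step 2 — Adiabatic: T₂/T₁ = (P₂/P₁)^((γ−1)/γ) ⇒ T₂ = 719×(7.04)^0.400 = 1570 K; V₂ = 31.7 L.
ΔU = nCvΔT = 3.52×12.5×(1570−719) = 37300 J.
Q = 0 for an adiabatic process, so W = −ΔU = -37300 J.
Net over both steps: W = -22700 J, Q = 8040 J, ΔU = 30700 J.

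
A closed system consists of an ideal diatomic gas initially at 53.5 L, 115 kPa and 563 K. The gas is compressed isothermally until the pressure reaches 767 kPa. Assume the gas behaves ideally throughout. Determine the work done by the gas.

n = P₁V₁/(RT₁) = 115×53.5/(8.314×563) = 1.31 mol.
Isothermal: T stays 563 K; PV = const ⇒ V₂ = 8.02 L, P₂ = 767 kPa.
W = nRT ln(V₂/V₁) = 1.31×8.314×563×ln(0.150) = -11700 J.

-11700 J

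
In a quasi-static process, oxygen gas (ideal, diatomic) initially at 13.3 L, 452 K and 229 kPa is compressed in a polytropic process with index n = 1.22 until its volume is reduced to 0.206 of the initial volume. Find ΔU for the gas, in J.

3160 J

n = P₁V₁/(RT₁) = 229×13.3/(8.314×452) = 0.810 mol.
Polytropic n=1.22: T₂ = T₁(V₁/V₂)^(n−1) = 452×(4.85)^0.22 = 640 K; P₂ = P₁(V₁/V₂)^n = 1570 kPa.
For an ideal gas ΔU = nCvΔT with Cv = (5/2)R = 20.8 J/(mol·K).
ΔU = 0.810×20.8×(640−452) = 3160 J.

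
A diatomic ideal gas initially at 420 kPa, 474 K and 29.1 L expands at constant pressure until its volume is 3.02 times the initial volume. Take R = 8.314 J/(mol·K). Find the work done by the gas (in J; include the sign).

24700 J

n = P₁V₁/(RT₁) = 420×29.1/(8.314×474) = 3.10 mol.
Isobaric: P stays 420 kPa; V/T = const ⇒ T₂ = 1430 K, V₂ = 87.9 L.
W = PΔV = 420×(87.9−29.1) kPa·L = 24700 J.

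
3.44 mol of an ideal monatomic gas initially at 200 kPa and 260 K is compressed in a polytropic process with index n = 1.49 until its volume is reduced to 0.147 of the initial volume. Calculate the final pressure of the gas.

V₁ = nRT₁/P₁ = 3.44×8.314×260/200 = 37.2 L.
Polytropic n=1.49: T₂ = T₁(V₁/V₂)^(n−1) = 260×(6.80)^0.49 = 665 K; P₂ = P₁(V₁/V₂)^n = 3480 kPa.

3480 kPa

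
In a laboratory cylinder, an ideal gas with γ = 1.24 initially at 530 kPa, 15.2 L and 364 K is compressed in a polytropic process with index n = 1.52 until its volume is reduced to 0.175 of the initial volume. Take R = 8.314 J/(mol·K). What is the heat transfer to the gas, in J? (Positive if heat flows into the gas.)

26700 J

n = P₁V₁/(RT₁) = 530×15.2/(8.314×364) = 2.66 mol.
Polytropic n=1.52: T₂ = T₁(V₁/V₂)^(n−1) = 364×(5.71)^0.52 = 901 K; P₂ = P₁(V₁/V₂)^n = 7500 kPa.
W = (P₁V₁−P₂V₂)/(n−1) = (530×15.2−7500×2.66)/0.52 = -22900 J.
ΔU = nCvΔT = 2.66×34.6×(901−364) = 49500 J.
Q = ΔU + W = 26700 J.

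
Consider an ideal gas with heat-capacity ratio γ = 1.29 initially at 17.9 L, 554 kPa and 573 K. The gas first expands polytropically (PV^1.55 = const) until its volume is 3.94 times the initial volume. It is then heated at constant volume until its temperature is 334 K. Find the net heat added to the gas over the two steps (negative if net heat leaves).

n = P₁V₁/(RT₁) = 554×17.9/(8.314×573) = 2.08 mol.
Step 1 — Polytropic n=1.55: T₂ = T₁(V₁/V₂)^(n−1) = 573×(0.254)^0.55 = 270 K; P₂ = P₁(V₁/V₂)^n = 66.1 kPa.
W = (P₁V₁−P₂V₂)/(n−1) = (554×17.9−66.1×70.5)/0.55 = 9550 J.
ΔU = nCvΔT = 2.08×28.7×(270−573) = -18100 J.
Q = ΔU + W = -8560 J.
State after step 1: P = 66.1 kPa, V = 70.5 L, T = 270 K.
Step 2 — Isochoric: V stays 70.5 L; P/T = const ⇒ T₂ = 334 K, P₂ = 82.0 kPa.
W = 0 (no volume change).
ΔU = nCvΔT = 2.08×28.7×(334−270) = 3850 J.
Q = ΔU = 3850 J.
Net over both steps: W = 9550 J, Q = -4710 J, ΔU = -14300 J.

-4710 J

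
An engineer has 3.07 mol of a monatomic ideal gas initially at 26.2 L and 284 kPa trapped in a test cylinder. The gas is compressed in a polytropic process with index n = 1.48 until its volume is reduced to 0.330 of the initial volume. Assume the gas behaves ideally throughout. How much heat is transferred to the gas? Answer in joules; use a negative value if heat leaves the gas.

-3050 J

T₁ = P₁V₁/(nR) = 284×26.2/(3.07×8.314) = 292 K.
Polytropic n=1.48: T₂ = T₁(V₁/V₂)^(n−1) = 292×(3.03)^0.48 = 496 K; P₂ = P₁(V₁/V₂)^n = 1470 kPa.
W = (P₁V₁−P₂V₂)/(n−1) = (284×26.2−1470×8.65)/0.48 = -10900 J.
ΔU = nCvΔT = 3.07×12.5×(496−292) = 7840 J.
Q = ΔU + W = -3050 J.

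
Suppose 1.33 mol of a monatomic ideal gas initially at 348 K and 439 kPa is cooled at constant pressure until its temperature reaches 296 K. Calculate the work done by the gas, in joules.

V₁ = nRT₁/P₁ = 1.33×8.314×348/439 = 8.77 L.
Isobaric: P stays 439 kPa; V/T = const ⇒ T₂ = 296 K, V₂ = 7.46 L.
W = PΔV = 439×(7.46−8.77) kPa·L = -575 J.

-575 J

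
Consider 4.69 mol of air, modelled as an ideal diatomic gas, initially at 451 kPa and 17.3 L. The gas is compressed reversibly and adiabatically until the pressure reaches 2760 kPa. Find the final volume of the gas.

4.74 L

T₁ = P₁V₁/(nR) = 451×17.3/(4.69×8.314) = 200 K.
Adiabatic: T₂/T₁ = (P₂/P₁)^((γ−1)/γ) ⇒ T₂ = 200×(6.12)^0.286 = 336 K; V₂ = 4.74 L.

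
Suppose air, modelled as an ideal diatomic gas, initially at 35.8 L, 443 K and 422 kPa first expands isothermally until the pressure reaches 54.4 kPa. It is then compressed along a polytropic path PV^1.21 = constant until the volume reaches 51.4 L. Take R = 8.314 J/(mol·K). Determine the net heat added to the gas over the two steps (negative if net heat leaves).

n = P₁V₁/(RT₁) = 422×35.8/(8.314×443) = 4.10 mol.
Step 1 — Isothermal: T stays 443 K; PV = const ⇒ V₂ = 278 L, P₂ = 54.4 kPa.
ΔU = 0 (ideal gas, T constant).
W = nRT ln(V₂/V₁) = 4.10×8.314×443×ln(7.76) = 31000 J.
Q = ΔU + W = 31000 J.
State after step 1: P = 54.4 kPa, V = 278 L, T = 443 K.
Step 2 — Polytropic n=1.21: T₂ = T₁(V₁/V₂)^(n−1) = 443×(5.40)^0.21 = 631 K; P₂ = P₁(V₁/V₂)^n = 419 kPa.
W = (P₁V₁−P₂V₂)/(n−1) = (54.4×278−419×51.4)/0.21 = -30600 J.
ΔU = nCvΔT = 4.10×20.8×(631−443) = 16100 J.
Q = ΔU + W = -14500 J.
Net over both steps: W = 366 J, Q = 16400 J, ΔU = 16100 J.

16400 J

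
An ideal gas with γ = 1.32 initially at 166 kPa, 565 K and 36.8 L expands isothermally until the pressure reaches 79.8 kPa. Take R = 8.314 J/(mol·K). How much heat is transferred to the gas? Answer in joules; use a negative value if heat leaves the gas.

4470 J

n = P₁V₁/(RT₁) = 166×36.8/(8.314×565) = 1.30 mol.
Isothermal: T stays 565 K; PV = const ⇒ V₂ = 76.6 L, P₂ = 79.8 kPa.
ΔU = 0 (ideal gas, T constant).
W = nRT ln(V₂/V₁) = 1.30×8.314×565×ln(2.08) = 4470 J.
Q = ΔU + W = 4470 J.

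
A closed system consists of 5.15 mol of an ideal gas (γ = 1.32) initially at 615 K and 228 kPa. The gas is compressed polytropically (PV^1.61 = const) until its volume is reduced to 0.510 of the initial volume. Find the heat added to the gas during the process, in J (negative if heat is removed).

19900 J

V₁ = nRT₁/P₁ = 5.15×8.314×615/228 = 115 L.
Polytropic n=1.61: T₂ = T₁(V₁/V₂)^(n−1) = 615×(1.96)^0.61 = 927 K; P₂ = P₁(V₁/V₂)^n = 674 kPa.
W = (P₁V₁−P₂V₂)/(n−1) = (228×115−674×58.9)/0.61 = -21900 J.
ΔU = nCvΔT = 5.15×26.0×(927−615) = 41800 J.
Q = ΔU + W = 19900 J.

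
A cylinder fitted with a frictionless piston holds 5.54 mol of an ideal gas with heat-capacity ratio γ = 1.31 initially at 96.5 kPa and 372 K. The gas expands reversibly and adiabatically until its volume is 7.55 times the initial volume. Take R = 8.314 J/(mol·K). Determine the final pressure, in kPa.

V₁ = nRT₁/P₁ = 5.54×8.314×372/96.5 = 178 L.
Adiabatic: TV^(γ−1) = const ⇒ T₂ = 372×(0.132)^0.310 = 199 K; PV^γ = const ⇒ P₂ = 6.83 kPa.

6.83 kPa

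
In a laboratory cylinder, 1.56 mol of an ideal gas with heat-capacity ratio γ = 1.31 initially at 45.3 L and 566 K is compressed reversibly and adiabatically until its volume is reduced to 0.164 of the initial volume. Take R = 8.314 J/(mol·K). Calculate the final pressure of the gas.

P₁ = nRT₁/V₁ = 1.56×8.314×566/45.3 = 162 kPa.
Adiabatic: TV^(γ−1) = const ⇒ T₂ = 566×(6.10)^0.310 = 991 K; PV^γ = const ⇒ P₂ = 1730 kPa.

1730 kPa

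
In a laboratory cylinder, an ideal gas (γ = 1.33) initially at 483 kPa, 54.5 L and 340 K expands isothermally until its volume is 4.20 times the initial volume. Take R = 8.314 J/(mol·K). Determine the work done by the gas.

37800 J

n = P₁V₁/(RT₁) = 483×54.5/(8.314×340) = 9.31 mol.
Isothermal: T stays 340 K; PV = const ⇒ V₂ = 229 L, P₂ = 115 kPa.
W = nRT ln(V₂/V₁) = 9.31×8.314×340×ln(4.20) = 37800 J.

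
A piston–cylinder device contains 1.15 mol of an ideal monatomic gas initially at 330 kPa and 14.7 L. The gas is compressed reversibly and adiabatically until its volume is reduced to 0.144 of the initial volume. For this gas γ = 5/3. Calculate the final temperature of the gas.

1850 K

T₁ = P₁V₁/(nR) = 330×14.7/(1.15×8.314) = 507 K.
Adiabatic: TV^(γ−1) = const ⇒ T₂ = 507×(6.94)^0.667 = 1850 K; PV^γ = const ⇒ P₂ = 8340 kPa.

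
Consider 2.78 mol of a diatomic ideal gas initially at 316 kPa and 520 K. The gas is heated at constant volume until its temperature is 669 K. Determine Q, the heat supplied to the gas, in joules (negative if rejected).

8610 J

V₁ = nRT₁/P₁ = 2.78×8.314×520/316 = 38.0 L.
Isochoric: V stays 38.0 L; P/T = const ⇒ T₂ = 669 K, P₂ = 407 kPa.
W = 0 (no volume change).
ΔU = nCvΔT = 2.78×20.8×(669−520) = 8610 J.
Q = ΔU = 8610 J.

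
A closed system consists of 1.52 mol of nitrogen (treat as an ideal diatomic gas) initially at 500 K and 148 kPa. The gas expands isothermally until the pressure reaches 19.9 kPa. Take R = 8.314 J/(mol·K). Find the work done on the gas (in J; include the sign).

V₁ = nRT₁/P₁ = 1.52×8.314×500/148 = 42.7 L.
Isothermal: T stays 500 K; PV = const ⇒ V₂ = 318 L, P₂ = 19.9 kPa.
W = nRT ln(V₂/V₁) = 1.52×8.314×500×ln(7.44) = 12700 J.
Work done on the gas = −W_by = -12700 J.

-12700 J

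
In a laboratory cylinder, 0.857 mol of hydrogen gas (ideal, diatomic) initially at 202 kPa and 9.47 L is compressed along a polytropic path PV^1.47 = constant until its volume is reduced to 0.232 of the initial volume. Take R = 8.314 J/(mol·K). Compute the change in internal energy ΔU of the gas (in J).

T₁ = P₁V₁/(nR) = 202×9.47/(0.857×8.314) = 268 K.
Polytropic n=1.47: T₂ = T₁(V₁/V₂)^(n−1) = 268×(4.31)^0.47 = 533 K; P₂ = P₁(V₁/V₂)^n = 1730 kPa.
For an ideal gas ΔU = nCvΔT with Cv = (5/2)R = 20.8 J/(mol·K).
ΔU = 0.857×20.8×(533−268) = 4720 J.

4720 J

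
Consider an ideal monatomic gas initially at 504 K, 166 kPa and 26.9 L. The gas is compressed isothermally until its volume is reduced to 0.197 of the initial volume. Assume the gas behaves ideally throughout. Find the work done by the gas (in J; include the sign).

n = P₁V₁/(RT₁) = 166×26.9/(8.314×504) = 1.07 mol.
Isothermal: T stays 504 K; PV = const ⇒ V₂ = 5.30 L, P₂ = 843 kPa.
W = nRT ln(V₂/V₁) = 1.07×8.314×504×ln(0.197) = -7250 J.

-7250 J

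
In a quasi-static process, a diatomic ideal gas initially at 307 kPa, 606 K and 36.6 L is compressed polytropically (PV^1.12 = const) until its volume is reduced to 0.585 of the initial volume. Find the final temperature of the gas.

646 K

Polytropic n=1.12: T₂ = T₁(V₁/V₂)^(n−1) = 606×(1.71)^0.12 = 646 K; P₂ = P₁(V₁/V₂)^n = 560 kPa.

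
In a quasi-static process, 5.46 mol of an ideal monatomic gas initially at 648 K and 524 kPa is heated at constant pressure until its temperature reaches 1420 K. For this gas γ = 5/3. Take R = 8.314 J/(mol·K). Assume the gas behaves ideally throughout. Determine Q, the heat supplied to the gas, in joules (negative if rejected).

87600 J

V₁ = nRT₁/P₁ = 5.46×8.314×648/524 = 56.1 L.
Isobaric: P stays 524 kPa; V/T = const ⇒ T₂ = 1420 K, V₂ = 123 L.
W = PΔV = 524×(123−56.1) kPa·L = 35000 J.
ΔU = nCvΔT = 5.46×12.5×(1420−648) = 52600 J.
Q = ΔU + W = nCpΔT = 87600 J.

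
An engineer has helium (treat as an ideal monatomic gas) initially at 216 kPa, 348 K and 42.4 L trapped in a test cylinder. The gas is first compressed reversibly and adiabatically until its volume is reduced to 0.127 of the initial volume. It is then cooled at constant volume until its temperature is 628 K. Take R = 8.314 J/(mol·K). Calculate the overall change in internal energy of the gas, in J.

n = P₁V₁/(RT₁) = 216×42.4/(8.314×348) = 3.17 mol.
Step 1 — Adiabatic: TV^(γ−1) = const ⇒ T₂ = 348×(7.87)^0.667 = 1380 K; PV^γ = const ⇒ P₂ = 6730 kPa.
ΔU = nCvΔT = 3.17×12.5×(1380−348) = 40600 J.
Q = 0 for an adiabatic process, so W = −ΔU = -40600 J.
State after step 1: P = 6730 kPa, V = 5.38 L, T = 1380 K.
Step 2 — Isochoric: V stays 5.38 L; P/T = const ⇒ T₂ = 628 K, P₂ = 3070 kPa.
W = 0 (no volume change).
ΔU = nCvΔT = 3.17×12.5×(628−1380) = -29600 J.
Q = ΔU = -29600 J.
Net over both steps: W = -40600 J, Q = -29600 J, ΔU = 11100 J.

11100 J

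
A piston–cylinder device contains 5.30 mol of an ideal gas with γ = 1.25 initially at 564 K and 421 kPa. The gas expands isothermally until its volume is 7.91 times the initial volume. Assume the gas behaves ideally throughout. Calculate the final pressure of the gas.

V₁ = nRT₁/P₁ = 5.30×8.314×564/421 = 59.0 L.
Isothermal: T stays 564 K; PV = const ⇒ V₂ = 467 L, P₂ = 53.2 kPa.

53.2 kPa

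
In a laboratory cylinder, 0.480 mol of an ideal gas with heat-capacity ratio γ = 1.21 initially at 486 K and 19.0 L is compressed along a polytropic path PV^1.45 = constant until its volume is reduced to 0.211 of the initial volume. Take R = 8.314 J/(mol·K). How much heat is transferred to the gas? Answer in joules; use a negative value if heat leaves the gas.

4990 J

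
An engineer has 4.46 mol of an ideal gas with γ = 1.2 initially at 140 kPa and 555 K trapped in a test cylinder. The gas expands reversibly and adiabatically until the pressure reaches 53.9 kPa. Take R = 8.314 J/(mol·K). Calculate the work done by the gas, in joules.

V₁ = nRT₁/P₁ = 4.46×8.314×555/140 = 147 L.
Adiabatic: T₂/T₁ = (P₂/P₁)^((γ−1)/γ) ⇒ T₂ = 555×(0.385)^0.167 = 473 K; V₂ = 326 L.
ΔU = nCvΔT = 4.46×41.6×(473−555) = -15100 J.
Q = 0 for an adiabatic process, so W = −ΔU = 15100 J.

15100 J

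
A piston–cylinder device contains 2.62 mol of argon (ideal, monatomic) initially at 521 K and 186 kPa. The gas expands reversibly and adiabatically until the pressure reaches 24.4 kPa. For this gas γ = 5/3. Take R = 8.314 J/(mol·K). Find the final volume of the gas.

V₁ = nRT₁/P₁ = 2.62×8.314×521/186 = 61.0 L.
Adiabatic: T₂/T₁ = (P₂/P₁)^((γ−1)/γ) ⇒ T₂ = 521×(0.131)^0.400 = 231 K; V₂ = 206 L.

206 L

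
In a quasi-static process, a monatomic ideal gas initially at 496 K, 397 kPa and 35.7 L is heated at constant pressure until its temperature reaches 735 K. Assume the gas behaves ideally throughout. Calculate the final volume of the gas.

52.9 L

Isobaric: P stays 397 kPa; V/T = const ⇒ T₂ = 735 K, V₂ = 52.9 L.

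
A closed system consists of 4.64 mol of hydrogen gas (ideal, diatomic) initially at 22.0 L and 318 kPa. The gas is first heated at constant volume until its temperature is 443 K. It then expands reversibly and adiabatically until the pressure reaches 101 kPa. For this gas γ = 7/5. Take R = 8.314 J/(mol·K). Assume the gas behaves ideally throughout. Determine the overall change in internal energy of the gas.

T₁ = P₁V₁/(nR) = 318×22.0/(4.64×8.314) = 181 K.
Step 1 — Isochoric: V stays 22.0 L; P/T = const ⇒ T₂ = 443 K, P₂ = 777 kPa.
W = 0 (no volume change).
ΔU = nCvΔT = 4.64×20.8×(443−181) = 25200 J.
Q = ΔU = 25200 J.
State after step 1: P = 777 kPa, V = 22.0 L, T = 443 K.
Step 2 — Adiabatic: T₂/T₁ = (P₂/P₁)^((γ−1)/γ) ⇒ T₂ = 443×(0.130)^0.286 = 247 K; V₂ = 94.5 L.
ΔU = nCvΔT = 4.64×20.8×(247−443) = -18900 J.
Q = 0 for an adiabatic process, so W = −ΔU = 18900 J.
Net over both steps: W = 18900 J, Q = 25200 J, ΔU = 6360 J.

6360 J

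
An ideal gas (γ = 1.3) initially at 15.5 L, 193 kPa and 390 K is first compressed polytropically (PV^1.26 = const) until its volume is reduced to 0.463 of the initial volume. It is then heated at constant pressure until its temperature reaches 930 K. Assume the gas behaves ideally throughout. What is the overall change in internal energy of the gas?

13800 J

n = P₁V₁/(RT₁) = 193×15.5/(8.314×390) = 0.923 mol.
Step 1 — Polytropic n=1.26: T₂ = T₁(V₁/V₂)^(n−1) = 390×(2.16)^0.26 = 476 K; P₂ = P₁(V₁/V₂)^n = 509 kPa.
W = (P₁V₁−P₂V₂)/(n−1) = (193×15.5−509×7.18)/0.26 = -2550 J.
ΔU = nCvΔT = 0.923×27.7×(476−390) = 2210 J.
Q = ΔU + W = -340 J.
State after step 1: P = 509 kPa, V = 7.18 L, T = 476 K.
Step 2 — Isobaric: P stays 509 kPa; V/T = const ⇒ T₂ = 930 K, V₂ = 14.0 L.
W = PΔV = 509×(14.0−7.18) kPa·L = 3480 J.
ΔU = nCvΔT = 0.923×27.7×(930−476) = 11600 J.
Q = ΔU + W = nCpΔT = 15100 J.
Net over both steps: W = 929 J, Q = 14700 J, ΔU = 13800 J.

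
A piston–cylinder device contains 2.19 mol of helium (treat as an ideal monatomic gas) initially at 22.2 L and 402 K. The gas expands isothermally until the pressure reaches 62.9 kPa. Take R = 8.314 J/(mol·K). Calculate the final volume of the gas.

P₁ = nRT₁/V₁ = 2.19×8.314×402/22.2 = 330 kPa.
Isothermal: T stays 402 K; PV = const ⇒ V₂ = 116 L, P₂ = 62.9 kPa.

116 L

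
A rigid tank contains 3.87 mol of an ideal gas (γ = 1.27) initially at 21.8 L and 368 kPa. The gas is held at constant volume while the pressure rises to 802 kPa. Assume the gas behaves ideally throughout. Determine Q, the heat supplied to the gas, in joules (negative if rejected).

T₁ = P₁V₁/(nR) = 368×21.8/(3.87×8.314) = 249 K.
Isochoric: V stays 21.8 L; P/T = const ⇒ T₂ = 543 K, P₂ = 802 kPa.
W = 0 (no volume change).
ΔU = nCvΔT = 3.87×30.8×(543−249) = 35000 J.
Q = ΔU = 35000 J.

35000 J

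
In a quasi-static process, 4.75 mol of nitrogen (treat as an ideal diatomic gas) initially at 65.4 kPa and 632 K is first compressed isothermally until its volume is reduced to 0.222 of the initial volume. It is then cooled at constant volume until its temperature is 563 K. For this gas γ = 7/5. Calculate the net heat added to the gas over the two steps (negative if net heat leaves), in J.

V₁ = nRT₁/P₁ = 4.75×8.314×632/65.4 = 382 L.
Step 1 — Isothermal: T stays 632 K; PV = const ⇒ V₂ = 84.7 L, P₂ = 295 kPa.
ΔU = 0 (ideal gas, T constant).
W = nRT ln(V₂/V₁) = 4.75×8.314×632×ln(0.222) = -37600 J.
Q = ΔU + W = -37600 J.
State after step 1: P = 295 kPa, V = 84.7 L, T = 632 K.
Step 2 — Isochoric: V stays 84.7 L; P/T = const ⇒ T₂ = 563 K, P₂ = 262 kPa.
W = 0 (no volume change).
ΔU = nCvΔT = 4.75×20.8×(563−632) = -6810 J.
Q = ΔU = -6810 J.
Net over both steps: W = -37600 J, Q = -44400 J, ΔU = -6810 J.

-44400 J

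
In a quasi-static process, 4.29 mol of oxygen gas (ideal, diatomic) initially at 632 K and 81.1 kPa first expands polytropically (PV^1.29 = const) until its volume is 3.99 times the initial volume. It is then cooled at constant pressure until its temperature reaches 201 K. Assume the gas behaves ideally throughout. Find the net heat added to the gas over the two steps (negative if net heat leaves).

V₁ = nRT₁/P₁ = 4.29×8.314×632/81.1 = 278 L.
Step 1 — Polytropic n=1.29: T₂ = T₁(V₁/V₂)^(n−1) = 632×(0.251)^0.29 = 423 K; P₂ = P₁(V₁/V₂)^n = 13.6 kPa.
W = (P₁V₁−P₂V₂)/(n−1) = (81.1×278−13.6×1110)/0.29 = 25700 J.
ΔU = nCvΔT = 4.29×20.8×(423−632) = -18600 J.
Q = ΔU + W = 7070 J.
State after step 1: P = 13.6 kPa, V = 1110 L, T = 423 K.
Step 2 — Isobaric: P stays 13.6 kPa; V/T = const ⇒ T₂ = 201 K, V₂ = 527 L.
W = PΔV = 13.6×(527−1110) kPa·L = -7920 J.
ΔU = nCvΔT = 4.29×20.8×(201−423) = -19800 J.
Q = ΔU + W = nCpΔT = -27700 J.
Net over both steps: W = 17800 J, Q = -20700 J, ΔU = -38400 J.

-20700 J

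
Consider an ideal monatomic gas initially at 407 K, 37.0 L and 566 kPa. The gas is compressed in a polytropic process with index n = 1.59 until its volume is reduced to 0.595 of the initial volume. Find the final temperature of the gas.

553 K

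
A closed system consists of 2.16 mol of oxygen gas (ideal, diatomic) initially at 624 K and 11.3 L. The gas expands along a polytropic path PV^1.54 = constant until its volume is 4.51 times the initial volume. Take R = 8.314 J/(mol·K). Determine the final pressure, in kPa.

P₁ = nRT₁/V₁ = 2.16×8.314×624/11.3 = 992 kPa.
Polytropic n=1.54: T₂ = T₁(V₁/V₂)^(n−1) = 624×(0.222)^0.54 = 277 K; P₂ = P₁(V₁/V₂)^n = 97.5 kPa.

97.5 kPa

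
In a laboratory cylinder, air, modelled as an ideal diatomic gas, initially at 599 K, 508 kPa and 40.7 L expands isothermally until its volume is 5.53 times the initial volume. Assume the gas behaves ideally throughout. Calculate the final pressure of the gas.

Isothermal: T stays 599 K; PV = const ⇒ V₂ = 225 L, P₂ = 91.9 kPa.

91.9 kPa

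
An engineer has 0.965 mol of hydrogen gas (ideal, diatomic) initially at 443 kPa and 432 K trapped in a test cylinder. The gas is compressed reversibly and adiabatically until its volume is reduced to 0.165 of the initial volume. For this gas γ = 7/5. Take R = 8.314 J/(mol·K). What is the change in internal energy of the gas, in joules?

V₁ = nRT₁/P₁ = 0.965×8.314×432/443 = 7.82 L.
Adiabatic: TV^(γ−1) = const ⇒ T₂ = 432×(6.06)^0.400 = 888 K; PV^γ = const ⇒ P₂ = 5520 kPa.
For an ideal gas ΔU = nCvΔT with Cv = (5/2)R = 20.8 J/(mol·K).
ΔU = 0.965×20.8×(888−432) = 9150 J.

9150 J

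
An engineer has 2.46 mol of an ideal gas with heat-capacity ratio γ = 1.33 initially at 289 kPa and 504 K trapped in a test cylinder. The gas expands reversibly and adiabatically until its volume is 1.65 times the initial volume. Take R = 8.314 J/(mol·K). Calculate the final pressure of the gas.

V₁ = nRT₁/P₁ = 2.46×8.314×504/289 = 35.7 L.
Adiabatic: TV^(γ−1) = const ⇒ T₂ = 504×(0.606)^0.330 = 427 K; PV^γ = const ⇒ P₂ = 148 kPa.

148 kPa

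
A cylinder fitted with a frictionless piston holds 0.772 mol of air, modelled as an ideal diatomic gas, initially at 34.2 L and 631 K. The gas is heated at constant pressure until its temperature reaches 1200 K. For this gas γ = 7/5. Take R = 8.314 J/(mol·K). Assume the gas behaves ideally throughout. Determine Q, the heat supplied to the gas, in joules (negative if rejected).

P₁ = nRT₁/V₁ = 0.772×8.314×631/34.2 = 118 kPa.
Isobaric: P stays 118 kPa; V/T = const ⇒ T₂ = 1200 K, V₂ = 65.0 L.
W = PΔV = 118×(65.0−34.2) kPa·L = 3650 J.
ΔU = nCvΔT = 0.772×20.8×(1200−631) = 9130 J.
Q = ΔU + W = nCpΔT = 12800 J.

12800 J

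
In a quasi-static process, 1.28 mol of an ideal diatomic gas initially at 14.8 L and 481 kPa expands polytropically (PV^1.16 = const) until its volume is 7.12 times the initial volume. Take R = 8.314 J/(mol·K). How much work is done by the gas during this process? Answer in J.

12000 J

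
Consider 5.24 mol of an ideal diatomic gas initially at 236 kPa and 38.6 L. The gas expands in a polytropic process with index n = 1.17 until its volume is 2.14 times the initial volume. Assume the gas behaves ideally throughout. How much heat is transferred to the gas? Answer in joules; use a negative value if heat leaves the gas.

T₁ = P₁V₁/(nR) = 236×38.6/(5.24×8.314) = 209 K.
Polytropic n=1.17: T₂ = T₁(V₁/V₂)^(n−1) = 209×(0.467)^0.17 = 184 K; P₂ = P₁(V₁/V₂)^n = 96.9 kPa.
W = (P₁V₁−P₂V₂)/(n−1) = (236×38.6−96.9×82.6)/0.17 = 6500 J.
ΔU = nCvΔT = 5.24×20.8×(184−209) = -2760 J.
Q = ΔU + W = 3740 J.

3740 J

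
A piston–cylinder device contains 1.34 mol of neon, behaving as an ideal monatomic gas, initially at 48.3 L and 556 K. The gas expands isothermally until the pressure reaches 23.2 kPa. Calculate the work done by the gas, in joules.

10600 J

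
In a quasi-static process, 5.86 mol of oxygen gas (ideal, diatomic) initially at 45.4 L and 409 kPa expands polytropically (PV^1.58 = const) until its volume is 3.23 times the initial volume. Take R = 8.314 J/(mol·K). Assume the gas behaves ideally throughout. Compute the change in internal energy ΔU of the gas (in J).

T₁ = P₁V₁/(nR) = 409×45.4/(5.86×8.314) = 381 K.
Polytropic n=1.58: T₂ = T₁(V₁/V₂)^(n−1) = 381×(0.310)^0.58 = 193 K; P₂ = P₁(V₁/V₂)^n = 64.1 kPa.
For an ideal gas ΔU = nCvΔT with Cv = (5/2)R = 20.8 J/(mol·K).
ΔU = 5.86×20.8×(193−381) = -22900 J.

-22900 J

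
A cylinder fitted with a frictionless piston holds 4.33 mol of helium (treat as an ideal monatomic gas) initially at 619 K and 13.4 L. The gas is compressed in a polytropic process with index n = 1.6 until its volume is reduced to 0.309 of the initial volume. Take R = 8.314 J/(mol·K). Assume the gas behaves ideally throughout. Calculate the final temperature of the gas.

1250 K

P₁ = nRT₁/V₁ = 4.33×8.314×619/13.4 = 1660 kPa.
Polytropic n=1.6: T₂ = T₁(V₁/V₂)^(n−1) = 619×(3.24)^0.60 = 1250 K; P₂ = P₁(V₁/V₂)^n = 10900 kPa.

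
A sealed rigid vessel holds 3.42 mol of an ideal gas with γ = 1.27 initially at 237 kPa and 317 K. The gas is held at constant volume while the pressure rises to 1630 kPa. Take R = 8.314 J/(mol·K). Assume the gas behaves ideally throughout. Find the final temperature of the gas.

2180 K

V₁ = nRT₁/P₁ = 3.42×8.314×317/237 = 38.0 L.
Isochoric: V stays 38.0 L; P/T = const ⇒ T₂ = 2180 K, P₂ = 1630 kPa.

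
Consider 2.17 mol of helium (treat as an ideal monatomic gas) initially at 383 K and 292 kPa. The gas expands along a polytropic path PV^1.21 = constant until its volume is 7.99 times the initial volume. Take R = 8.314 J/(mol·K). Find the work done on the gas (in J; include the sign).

-11600 J

V₁ = nRT₁/P₁ = 2.17×8.314×383/292 = 23.7 L.
Polytropic n=1.21: T₂ = T₁(V₁/V₂)^(n−1) = 383×(0.125)^0.21 = 248 K; P₂ = P₁(V₁/V₂)^n = 23.6 kPa.
W = (P₁V₁−P₂V₂)/(n−1) = (292×23.7−23.6×189)/0.21 = 11600 J.
Work done on the gas = −W_by = -11600 J.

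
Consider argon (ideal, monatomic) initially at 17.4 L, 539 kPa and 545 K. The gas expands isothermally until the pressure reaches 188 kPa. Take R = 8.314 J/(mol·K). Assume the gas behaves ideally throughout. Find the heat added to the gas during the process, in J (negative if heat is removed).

9880 J

n = P₁V₁/(RT₁) = 539×17.4/(8.314×545) = 2.07 mol.
Isothermal: T stays 545 K; PV = const ⇒ V₂ = 49.9 L, P₂ = 188 kPa.
ΔU = 0 (ideal gas, T constant).
W = nRT ln(V₂/V₁) = 2.07×8.314×545×ln(2.87) = 9880 J.
Q = ΔU + W = 9880 J.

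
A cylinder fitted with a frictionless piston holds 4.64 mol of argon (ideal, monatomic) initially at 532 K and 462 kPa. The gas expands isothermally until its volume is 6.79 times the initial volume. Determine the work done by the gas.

39300 J

V₁ = nRT₁/P₁ = 4.64×8.314×532/462 = 44.4 L.
Isothermal: T stays 532 K; PV = const ⇒ V₂ = 302 L, P₂ = 68.0 kPa.
W = nRT ln(V₂/V₁) = 4.64×8.314×532×ln(6.79) = 39300 J.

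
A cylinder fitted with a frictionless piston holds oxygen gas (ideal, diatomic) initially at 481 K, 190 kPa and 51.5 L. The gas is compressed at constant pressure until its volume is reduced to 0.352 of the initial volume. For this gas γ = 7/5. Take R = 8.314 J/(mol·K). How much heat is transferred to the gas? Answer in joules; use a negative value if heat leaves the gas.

-22200 J

n = P₁V₁/(RT₁) = 190×51.5/(8.314×481) = 2.45 mol.
Isobaric: P stays 190 kPa; V/T = const ⇒ T₂ = 169 K, V₂ = 18.1 L.
W = PΔV = 190×(18.1−51.5) kPa·L = -6340 J.
ΔU = nCvΔT = 2.45×20.8×(169−481) = -15900 J.
Q = ΔU + W = nCpΔT = -22200 J.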